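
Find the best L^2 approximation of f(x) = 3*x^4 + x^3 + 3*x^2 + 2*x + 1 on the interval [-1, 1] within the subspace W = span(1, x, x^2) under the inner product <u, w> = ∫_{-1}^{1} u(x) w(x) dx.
g(x) = 39*x^2/7 + 13*x/5 + 26/35

The best approximation g ∈ W is the orthogonal projection of f onto W. Writing g = a_0 + a_1 x + a_2 x^2, the coefficients solve the normal equations G · a = b where
  G_{ij} = <φ_i, φ_j> and b_i = <f, φ_i>, with φ_0 = 1, φ_1 = x, φ_2 = x^2.
G =
  [2, 0, 2/3]
  [0, 2/3, 0]
  [2/3, 0, 2/5],
b = (26/5, 26/15, 286/105).
Solving gives a_0 = 26/35, a_1 = 13/5, a_2 = 39/7, so
  g(x) = 39*x^2/7 + 13*x/5 + 26/35.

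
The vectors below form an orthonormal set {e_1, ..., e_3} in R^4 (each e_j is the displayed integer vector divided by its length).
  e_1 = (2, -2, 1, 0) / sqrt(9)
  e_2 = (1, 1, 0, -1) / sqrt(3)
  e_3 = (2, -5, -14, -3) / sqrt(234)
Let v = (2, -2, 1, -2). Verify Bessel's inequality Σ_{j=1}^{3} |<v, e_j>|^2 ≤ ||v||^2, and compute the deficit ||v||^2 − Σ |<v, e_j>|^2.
Σ |<v, e_j>|^2 = 409/39; ||v||^2 = 13; deficit = 98/39

Write each e_j = u_j / sqrt(<u_j, u_j>) where u_j is the displayed integer vector. Then <v, e_j> = <v, u_j> / sqrt(<u_j, u_j>), so |<v, e_j>|^2 = <v, u_j>^2 / <u_j, u_j>.
Coefficients: <v, e_1> = 9/sqrt(9), <v, e_2> = 2/sqrt(3), <v, e_3> = 6/sqrt(234).
Square and sum: Σ |<v, e_j>|^2 = 409/39.
Compute ||v||^2 = v·v = 13.
Deficit = 13 − 409/39 = 98/39 ≥ 0, confirming Bessel's inequality. (The deficit equals ||v − Σ <v,e_j> e_j||^2, the squared distance from v to span{e_j}.)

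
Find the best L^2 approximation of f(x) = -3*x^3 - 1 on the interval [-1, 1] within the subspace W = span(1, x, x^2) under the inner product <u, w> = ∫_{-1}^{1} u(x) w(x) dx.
g(x) = -9*x/5 - 1

The best approximation g ∈ W is the orthogonal projection of f onto W. Writing g = a_0 + a_1 x + a_2 x^2, the coefficients solve the normal equations G · a = b where
  G_{ij} = <φ_i, φ_j> and b_i = <f, φ_i>, with φ_0 = 1, φ_1 = x, φ_2 = x^2.
G =
  [2, 0, 2/3]
  [0, 2/3, 0]
  [2/3, 0, 2/5],
b = (-2, -6/5, -2/3).
Solving gives a_0 = -1, a_1 = -9/5, a_2 = 0, so
  g(x) = -9*x/5 - 1.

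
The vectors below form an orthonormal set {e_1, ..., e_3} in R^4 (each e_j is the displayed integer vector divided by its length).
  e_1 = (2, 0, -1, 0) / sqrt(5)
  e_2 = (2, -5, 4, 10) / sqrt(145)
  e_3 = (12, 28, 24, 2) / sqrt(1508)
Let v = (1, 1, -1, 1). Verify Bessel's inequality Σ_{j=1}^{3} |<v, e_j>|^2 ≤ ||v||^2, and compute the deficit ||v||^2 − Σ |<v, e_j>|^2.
Σ |<v, e_j>|^2 = 27/13; ||v||^2 = 4; deficit = 25/13

Write each e_j = u_j / sqrt(<u_j, u_j>) where u_j is the displayed integer vector. Then <v, e_j> = <v, u_j> / sqrt(<u_j, u_j>), so |<v, e_j>|^2 = <v, u_j>^2 / <u_j, u_j>.
Coefficients: <v, e_1> = 3/sqrt(5), <v, e_2> = 3/sqrt(145), <v, e_3> = 18/sqrt(1508).
Square and sum: Σ |<v, e_j>|^2 = 27/13.
Compute ||v||^2 = v·v = 4.
Deficit = 4 − 27/13 = 25/13 ≥ 0, confirming Bessel's inequality. (The deficit equals ||v − Σ <v,e_j> e_j||^2, the squared distance from v to span{e_j}.)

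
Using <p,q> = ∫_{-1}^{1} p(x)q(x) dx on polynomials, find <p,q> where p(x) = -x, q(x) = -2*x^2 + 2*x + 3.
<p,q> = -4/3

Expand the product: p(x)·q(x) = 2*x^3 - 2*x^2 - 3*x.
∫_{-1}^{1} of each monomial x^k gives [2/(k+1) if k even, 0 if k odd]. Integrating term-by-term (or equivalently evaluating the antiderivative F(x) = x^4/2 - 2*x^3/3 - 3*x^2/2 at the endpoints):
  F(1) − F(−1) = -5/3 − (-1/3) = -4/3.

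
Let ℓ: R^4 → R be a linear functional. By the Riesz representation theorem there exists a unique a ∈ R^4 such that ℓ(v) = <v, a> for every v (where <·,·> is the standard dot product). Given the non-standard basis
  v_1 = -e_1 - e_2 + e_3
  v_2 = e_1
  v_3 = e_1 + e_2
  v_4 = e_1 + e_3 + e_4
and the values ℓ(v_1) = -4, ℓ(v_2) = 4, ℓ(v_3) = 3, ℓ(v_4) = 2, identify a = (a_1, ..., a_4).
a = (4, -1, -1, -1)

Write a = (a_1, ..., a_4) in the standard basis. For each basis vector v_i, ℓ(v_i) = <v_i, a> is a linear equation in the a_j's. Collect the n equations into a matrix system V a = ℓ, where row i of V is v_i (expressed in the standard basis). Since V is invertible (lower-triangular with 1s on the diagonal, up to permutation), solve by back-substitution:
  V =
[[-1, -1, 1, 0],
 [1, 0, 0, 0],
 [1, 1, 0, 0],
 [1, 0, 1, 1]]
  V a = (-4, 4, 3, 2)
Solving gives a = (4, -1, -1, -1).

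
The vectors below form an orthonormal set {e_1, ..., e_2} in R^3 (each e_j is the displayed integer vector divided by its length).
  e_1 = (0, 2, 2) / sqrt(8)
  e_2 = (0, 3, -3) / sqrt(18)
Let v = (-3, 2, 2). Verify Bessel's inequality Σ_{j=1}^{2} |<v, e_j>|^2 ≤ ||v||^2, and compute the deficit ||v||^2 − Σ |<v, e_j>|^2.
Σ |<v, e_j>|^2 = 8; ||v||^2 = 17; deficit = 9

Write each e_j = u_j / sqrt(<u_j, u_j>) where u_j is the displayed integer vector. Then <v, e_j> = <v, u_j> / sqrt(<u_j, u_j>), so |<v, e_j>|^2 = <v, u_j>^2 / <u_j, u_j>.
Coefficients: <v, e_1> = 8/sqrt(8), <v, e_2> = 0/sqrt(18).
Square and sum: Σ |<v, e_j>|^2 = 8.
Compute ||v||^2 = v·v = 17.
Deficit = 17 − 8 = 9 ≥ 0, confirming Bessel's inequality. (The deficit equals ||v − Σ <v,e_j> e_j||^2, the squared distance from v to span{e_j}.)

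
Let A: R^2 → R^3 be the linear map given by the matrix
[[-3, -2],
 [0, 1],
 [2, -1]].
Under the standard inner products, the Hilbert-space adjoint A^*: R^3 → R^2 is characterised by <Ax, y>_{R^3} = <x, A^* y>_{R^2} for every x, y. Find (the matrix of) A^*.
A^* = A^T =
[[-3, 0, 2],
 [-2, 1, -1]]

For real matrices with standard dot products, the defining identity <Ax, y> = <x, A^* y> gives (Ax)^T y = x^T (A^*) y, i.e. x^T A^T y = x^T (A^*) y. Since this holds for all x, y, we must have A^* = A^T. Therefore
A^* =
[[-3, 0, 2],
 [-2, 1, -1]].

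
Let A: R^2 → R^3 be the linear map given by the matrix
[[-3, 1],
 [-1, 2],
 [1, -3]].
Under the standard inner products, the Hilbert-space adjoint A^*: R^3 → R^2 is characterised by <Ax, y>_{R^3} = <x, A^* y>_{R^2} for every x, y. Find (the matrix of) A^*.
A^* = A^T =
[[-3, -1, 1],
 [1, 2, -3]]

For real matrices with standard dot products, the defining identity <Ax, y> = <x, A^* y> gives (Ax)^T y = x^T (A^*) y, i.e. x^T A^T y = x^T (A^*) y. Since this holds for all x, y, we must have A^* = A^T. Therefore
A^* =
[[-3, -1, 1],
 [1, 2, -3]].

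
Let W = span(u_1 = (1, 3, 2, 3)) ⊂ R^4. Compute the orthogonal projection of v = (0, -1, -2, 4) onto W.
proj_W(v) = (5/23, 15/23, 10/23, 15/23)

Set up U = [u_1 | ... | u_1] ∈ R^(4×1). The projector onto W = col(U) is P = U (U^T U)^(-1) U^T.
Compute U^T U =
  [23],
and U^T v = (5).
Solve U^T U · c = U^T v for the coefficients: c = (5/23). The projection is proj_W(v) = U c.
Check: (v - proj_W(v)) · u_1 = 0  (should be 0).
Result: proj_W(v) = (5/23, 15/23, 10/23, 15/23).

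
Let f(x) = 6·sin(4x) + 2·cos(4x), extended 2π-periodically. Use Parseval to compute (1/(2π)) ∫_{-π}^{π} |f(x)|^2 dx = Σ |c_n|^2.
Σ |c_n|^2 = 20

Expand |f|^2 and use orthogonality of {sin(nx), cos(mx)} on [-π, π]:
  ∫_{-π}^{π} sin(nx)^2 dx = π, ∫ cos(mx)^2 dx = π, and cross terms integrate to 0.
So ∫_{-π}^{π} f(x)^2 dx = 6^2 · π + 2^2 · π = (36 + 4)π.
Divide by 2π: (36 + 4)/2 = 20.
By Parseval, this equals Σ |c_n|^2.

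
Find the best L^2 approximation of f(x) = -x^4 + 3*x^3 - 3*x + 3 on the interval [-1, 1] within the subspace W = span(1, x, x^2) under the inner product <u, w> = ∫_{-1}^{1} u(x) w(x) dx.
g(x) = -6*x^2/7 - 6*x/5 + 108/35

The best approximation g ∈ W is the orthogonal projection of f onto W. Writing g = a_0 + a_1 x + a_2 x^2, the coefficients solve the normal equations G · a = b where
  G_{ij} = <φ_i, φ_j> and b_i = <f, φ_i>, with φ_0 = 1, φ_1 = x, φ_2 = x^2.
G =
  [2, 0, 2/3]
  [0, 2/3, 0]
  [2/3, 0, 2/5],
b = (28/5, -4/5, 12/7).
Solving gives a_0 = 108/35, a_1 = -6/5, a_2 = -6/7, so
  g(x) = -6*x^2/7 - 6*x/5 + 108/35.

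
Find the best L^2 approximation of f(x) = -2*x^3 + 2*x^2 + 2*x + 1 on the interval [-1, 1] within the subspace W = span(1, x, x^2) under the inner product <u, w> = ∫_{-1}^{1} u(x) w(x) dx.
g(x) = 2*x^2 + 4*x/5 + 1

The best approximation g ∈ W is the orthogonal projection of f onto W. Writing g = a_0 + a_1 x + a_2 x^2, the coefficients solve the normal equations G · a = b where
  G_{ij} = <φ_i, φ_j> and b_i = <f, φ_i>, with φ_0 = 1, φ_1 = x, φ_2 = x^2.
G =
  [2, 0, 2/3]
  [0, 2/3, 0]
  [2/3, 0, 2/5],
b = (10/3, 8/15, 22/15).
Solving gives a_0 = 1, a_1 = 4/5, a_2 = 2, so
  g(x) = 2*x^2 + 4*x/5 + 1.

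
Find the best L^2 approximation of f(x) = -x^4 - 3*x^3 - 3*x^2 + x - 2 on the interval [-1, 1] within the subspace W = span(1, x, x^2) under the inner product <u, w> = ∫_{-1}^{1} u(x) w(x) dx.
g(x) = -27*x^2/7 - 4*x/5 - 67/35

The best approximation g ∈ W is the orthogonal projection of f onto W. Writing g = a_0 + a_1 x + a_2 x^2, the coefficients solve the normal equations G · a = b where
  G_{ij} = <φ_i, φ_j> and b_i = <f, φ_i>, with φ_0 = 1, φ_1 = x, φ_2 = x^2.
G =
  [2, 0, 2/3]
  [0, 2/3, 0]
  [2/3, 0, 2/5],
b = (-32/5, -8/15, -296/105).
Solving gives a_0 = -67/35, a_1 = -4/5, a_2 = -27/7, so
  g(x) = -27*x^2/7 - 4*x/5 - 67/35.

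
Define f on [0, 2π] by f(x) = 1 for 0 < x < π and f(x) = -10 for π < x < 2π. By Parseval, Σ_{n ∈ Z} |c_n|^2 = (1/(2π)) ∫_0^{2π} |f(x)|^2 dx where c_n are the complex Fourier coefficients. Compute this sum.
Σ |c_n|^2 = 101/2

Parseval equates the L^2 energy of f (normalised by 1/(2π)) with the ℓ^2 sum of its Fourier coefficients: (1/(2π)) ∫_0^{2π} |f|^2 = Σ |c_n|^2.
Compute the left side: (1/(2π)) [∫_0^π 1^2 dx + ∫_π^{2π} (-10)^2 dx] = (1/(2π)) · (1π + 100π) = (1 + 100)/2 = 101/2.
So Σ_{n ∈ Z} |c_n|^2 = 101/2.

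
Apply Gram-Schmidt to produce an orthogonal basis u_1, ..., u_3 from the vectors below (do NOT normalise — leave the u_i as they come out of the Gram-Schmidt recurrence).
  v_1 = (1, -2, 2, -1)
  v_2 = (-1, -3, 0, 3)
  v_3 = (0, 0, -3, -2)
Orthogonal basis:
  u_1 = (1, -2, 2, -1)
  u_2 = (-6/5, -13/5, -2/5, 16/5)
  u_3 = (2/31, -142/93, -215/93, -140/93)

Apply the Gram-Schmidt recurrence
  u_1 = v_1
  u_i = v_i − Σ_{j<i} ((v_i · u_j) / (u_j · u_j)) · u_j.

Step by step this gives:
  u_1 = (1, -2, 2, -1)
  u_2 = (-6/5, -13/5, -2/5, 16/5)
  u_3 = (2/31, -142/93, -215/93, -140/93)

Orthogonality check:
  u_2 · u_1 = 0 (should be 0)
  u_3 · u_1 = 0 (should be 0)
  u_3 · u_2 = 0 (should be 0)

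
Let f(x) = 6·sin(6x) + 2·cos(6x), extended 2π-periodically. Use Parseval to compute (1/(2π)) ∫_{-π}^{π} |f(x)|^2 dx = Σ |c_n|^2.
Σ |c_n|^2 = 20

Expand |f|^2 and use orthogonality of {sin(nx), cos(mx)} on [-π, π]:
  ∫_{-π}^{π} sin(nx)^2 dx = π, ∫ cos(mx)^2 dx = π, and cross terms integrate to 0.
So ∫_{-π}^{π} f(x)^2 dx = 6^2 · π + 2^2 · π = (36 + 4)π.
Divide by 2π: (36 + 4)/2 = 20.
By Parseval, this equals Σ |c_n|^2.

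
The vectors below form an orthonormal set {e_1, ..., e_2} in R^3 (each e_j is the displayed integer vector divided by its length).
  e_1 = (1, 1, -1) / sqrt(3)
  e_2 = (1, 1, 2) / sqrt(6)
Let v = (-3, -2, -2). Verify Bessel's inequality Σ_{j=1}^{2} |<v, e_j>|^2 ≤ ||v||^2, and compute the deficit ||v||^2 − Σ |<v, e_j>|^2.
Σ |<v, e_j>|^2 = 33/2; ||v||^2 = 17; deficit = 1/2

Write each e_j = u_j / sqrt(<u_j, u_j>) where u_j is the displayed integer vector. Then <v, e_j> = <v, u_j> / sqrt(<u_j, u_j>), so |<v, e_j>|^2 = <v, u_j>^2 / <u_j, u_j>.
Coefficients: <v, e_1> = -3/sqrt(3), <v, e_2> = -9/sqrt(6).
Square and sum: Σ |<v, e_j>|^2 = 33/2.
Compute ||v||^2 = v·v = 17.
Deficit = 17 − 33/2 = 1/2 ≥ 0, confirming Bessel's inequality. (The deficit equals ||v − Σ <v,e_j> e_j||^2, the squared distance from v to span{e_j}.)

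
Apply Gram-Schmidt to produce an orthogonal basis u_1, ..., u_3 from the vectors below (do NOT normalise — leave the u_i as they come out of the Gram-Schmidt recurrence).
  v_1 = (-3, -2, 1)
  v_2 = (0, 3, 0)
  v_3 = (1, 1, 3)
Orthogonal basis:
  u_1 = (-3, -2, 1)
  u_2 = (-9/7, 15/7, 3/7)
  u_3 = (1, 0, 3)

Apply the Gram-Schmidt recurrence
  u_1 = v_1
  u_i = v_i − Σ_{j<i} ((v_i · u_j) / (u_j · u_j)) · u_j.

Step by step this gives:
  u_1 = (-3, -2, 1)
  u_2 = (-9/7, 15/7, 3/7)
  u_3 = (1, 0, 3)

Orthogonality check:
  u_2 · u_1 = 0 (should be 0)
  u_3 · u_1 = 0 (should be 0)
  u_3 · u_2 = 0 (should be 0)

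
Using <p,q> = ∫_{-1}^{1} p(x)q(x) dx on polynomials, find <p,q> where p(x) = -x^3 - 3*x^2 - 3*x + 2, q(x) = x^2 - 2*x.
<p,q> = 74/15

Expand the product: p(x)·q(x) = -x^5 - x^4 + 3*x^3 + 8*x^2 - 4*x.
∫_{-1}^{1} of each monomial x^k gives [2/(k+1) if k even, 0 if k odd]. Integrating term-by-term (or equivalently evaluating the antiderivative F(x) = -x^6/6 - x^5/5 + 3*x^4/4 + 8*x^3/3 - 2*x^2 at the endpoints):
  F(1) − F(−1) = 21/20 − (-233/60) = 74/15.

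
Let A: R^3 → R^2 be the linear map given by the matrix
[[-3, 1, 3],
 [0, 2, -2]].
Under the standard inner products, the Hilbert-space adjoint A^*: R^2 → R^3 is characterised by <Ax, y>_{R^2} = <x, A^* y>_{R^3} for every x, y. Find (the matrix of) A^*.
A^* = A^T =
[[-3, 0],
 [1, 2],
 [3, -2]]

For real matrices with standard dot products, the defining identity <Ax, y> = <x, A^* y> gives (Ax)^T y = x^T (A^*) y, i.e. x^T A^T y = x^T (A^*) y. Since this holds for all x, y, we must have A^* = A^T. Therefore
A^* =
[[-3, 0],
 [1, 2],
 [3, -2]].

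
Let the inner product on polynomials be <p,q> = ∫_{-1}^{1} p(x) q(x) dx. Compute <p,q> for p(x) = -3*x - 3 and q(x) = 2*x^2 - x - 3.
<p,q> = 16

Expand the product: p(x)·q(x) = -6*x^3 - 3*x^2 + 12*x + 9.
∫_{-1}^{1} of each monomial x^k gives [2/(k+1) if k even, 0 if k odd]. Integrating term-by-term (or equivalently evaluating the antiderivative F(x) = -3*x^4/2 - x^3 + 6*x^2 + 9*x at the endpoints):
  F(1) − F(−1) = 25/2 − (-7/2) = 16.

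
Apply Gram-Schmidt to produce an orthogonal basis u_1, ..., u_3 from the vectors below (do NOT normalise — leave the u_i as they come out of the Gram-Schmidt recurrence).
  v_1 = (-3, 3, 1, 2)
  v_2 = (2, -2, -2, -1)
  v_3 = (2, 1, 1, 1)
Orthogonal basis:
  u_1 = (-3, 3, 1, 2)
  u_2 = (-2/23, 2/23, -30/23, 9/23)
  u_3 = (84/43, 45/43, 13/43, 52/43)

Apply the Gram-Schmidt recurrence
  u_1 = v_1
  u_i = v_i − Σ_{j<i} ((v_i · u_j) / (u_j · u_j)) · u_j.

Step by step this gives:
  u_1 = (-3, 3, 1, 2)
  u_2 = (-2/23, 2/23, -30/23, 9/23)
  u_3 = (84/43, 45/43, 13/43, 52/43)

Orthogonality check:
  u_2 · u_1 = 0 (should be 0)
  u_3 · u_1 = 0 (should be 0)
  u_3 · u_2 = 0 (should be 0)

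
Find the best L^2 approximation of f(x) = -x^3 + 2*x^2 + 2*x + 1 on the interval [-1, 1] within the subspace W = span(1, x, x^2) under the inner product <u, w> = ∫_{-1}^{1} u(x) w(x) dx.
g(x) = 2*x^2 + 7*x/5 + 1

The best approximation g ∈ W is the orthogonal projection of f onto W. Writing g = a_0 + a_1 x + a_2 x^2, the coefficients solve the normal equations G · a = b where
  G_{ij} = <φ_i, φ_j> and b_i = <f, φ_i>, with φ_0 = 1, φ_1 = x, φ_2 = x^2.
G =
  [2, 0, 2/3]
  [0, 2/3, 0]
  [2/3, 0, 2/5],
b = (10/3, 14/15, 22/15).
Solving gives a_0 = 1, a_1 = 7/5, a_2 = 2, so
  g(x) = 2*x^2 + 7*x/5 + 1.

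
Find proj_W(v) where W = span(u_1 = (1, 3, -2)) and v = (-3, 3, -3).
proj_W(v) = (6/7, 18/7, -12/7)

Set up U = [u_1 | ... | u_1] ∈ R^(3×1). The projector onto W = col(U) is P = U (U^T U)^(-1) U^T.
Compute U^T U =
  [14],
and U^T v = (12).
Solve U^T U · c = U^T v for the coefficients: c = (6/7). The projection is proj_W(v) = U c.
Check: (v - proj_W(v)) · u_1 = 0  (should be 0).
Result: proj_W(v) = (6/7, 18/7, -12/7).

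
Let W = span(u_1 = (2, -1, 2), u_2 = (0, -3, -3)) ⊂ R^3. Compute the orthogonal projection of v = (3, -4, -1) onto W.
proj_W(v) = (42/17, -74/17, -11/17)

Set up U = [u_1 | ... | u_2] ∈ R^(3×2). The projector onto W = col(U) is P = U (U^T U)^(-1) U^T.
Compute U^T U =
  [9, -3]
  [-3, 18],
and U^T v = (8, 15).
Solve U^T U · c = U^T v for the coefficients: c = (21/17, 53/51). The projection is proj_W(v) = U c.
Check: (v - proj_W(v)) · u_1 = 0  (should be 0).
Check: (v - proj_W(v)) · u_2 = 0  (should be 0).
Result: proj_W(v) = (42/17, -74/17, -11/17).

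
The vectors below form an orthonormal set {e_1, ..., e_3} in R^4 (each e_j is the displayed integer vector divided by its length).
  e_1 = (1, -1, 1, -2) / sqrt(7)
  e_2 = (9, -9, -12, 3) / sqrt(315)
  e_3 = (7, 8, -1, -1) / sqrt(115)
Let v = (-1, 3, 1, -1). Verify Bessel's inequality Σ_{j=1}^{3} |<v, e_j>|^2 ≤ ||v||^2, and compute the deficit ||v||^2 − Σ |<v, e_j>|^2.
Σ |<v, e_j>|^2 = 251/23; ||v||^2 = 12; deficit = 25/23

Write each e_j = u_j / sqrt(<u_j, u_j>) where u_j is the displayed integer vector. Then <v, e_j> = <v, u_j> / sqrt(<u_j, u_j>), so |<v, e_j>|^2 = <v, u_j>^2 / <u_j, u_j>.
Coefficients: <v, e_1> = -1/sqrt(7), <v, e_2> = -51/sqrt(315), <v, e_3> = 17/sqrt(115).
Square and sum: Σ |<v, e_j>|^2 = 251/23.
Compute ||v||^2 = v·v = 12.
Deficit = 12 − 251/23 = 25/23 ≥ 0, confirming Bessel's inequality. (The deficit equals ||v − Σ <v,e_j> e_j||^2, the squared distance from v to span{e_j}.)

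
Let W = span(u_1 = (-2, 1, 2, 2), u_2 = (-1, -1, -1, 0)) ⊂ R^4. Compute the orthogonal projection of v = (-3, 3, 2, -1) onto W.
proj_W(v) = (-47/38, 23/19, 77/38, 31/19)

Set up U = [u_1 | ... | u_2] ∈ R^(4×2). The projector onto W = col(U) is P = U (U^T U)^(-1) U^T.
Compute U^T U =
  [13, -1]
  [-1, 3],
and U^T v = (11, -2).
Solve U^T U · c = U^T v for the coefficients: c = (31/38, -15/38). The projection is proj_W(v) = U c.
Check: (v - proj_W(v)) · u_1 = 0  (should be 0).
Check: (v - proj_W(v)) · u_2 = 0  (should be 0).
Result: proj_W(v) = (-47/38, 23/19, 77/38, 31/19).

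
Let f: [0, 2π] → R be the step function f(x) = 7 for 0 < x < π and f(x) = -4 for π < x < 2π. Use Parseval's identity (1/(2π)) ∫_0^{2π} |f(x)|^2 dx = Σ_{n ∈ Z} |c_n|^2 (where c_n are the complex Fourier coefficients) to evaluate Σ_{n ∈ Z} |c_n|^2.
Σ |c_n|^2 = 65/2

Parseval equates the L^2 energy of f (normalised by 1/(2π)) with the ℓ^2 sum of its Fourier coefficients: (1/(2π)) ∫_0^{2π} |f|^2 = Σ |c_n|^2.
Compute the left side: (1/(2π)) [∫_0^π 7^2 dx + ∫_π^{2π} (-4)^2 dx] = (1/(2π)) · (49π + 16π) = (49 + 16)/2 = 65/2.
So Σ_{n ∈ Z} |c_n|^2 = 65/2.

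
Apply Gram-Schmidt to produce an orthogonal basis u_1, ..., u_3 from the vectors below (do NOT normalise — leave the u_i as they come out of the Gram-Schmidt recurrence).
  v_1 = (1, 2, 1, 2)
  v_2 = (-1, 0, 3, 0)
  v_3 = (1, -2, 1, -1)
Orthogonal basis:
  u_1 = (1, 2, 1, 2)
  u_2 = (-6/5, -2/5, 14/5, -2/5)
  u_3 = (7/4, -13/12, 7/12, -1/12)

Apply the Gram-Schmidt recurrence
  u_1 = v_1
  u_i = v_i − Σ_{j<i} ((v_i · u_j) / (u_j · u_j)) · u_j.

Step by step this gives:
  u_1 = (1, 2, 1, 2)
  u_2 = (-6/5, -2/5, 14/5, -2/5)
  u_3 = (7/4, -13/12, 7/12, -1/12)

Orthogonality check:
  u_2 · u_1 = 0 (should be 0)
  u_3 · u_1 = 0 (should be 0)
  u_3 · u_2 = 0 (should be 0)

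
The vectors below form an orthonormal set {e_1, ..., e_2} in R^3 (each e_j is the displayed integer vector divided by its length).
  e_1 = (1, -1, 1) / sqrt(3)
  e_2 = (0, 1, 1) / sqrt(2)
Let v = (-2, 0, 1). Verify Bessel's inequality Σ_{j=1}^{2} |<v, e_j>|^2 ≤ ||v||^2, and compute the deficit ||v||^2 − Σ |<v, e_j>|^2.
Σ |<v, e_j>|^2 = 5/6; ||v||^2 = 5; deficit = 25/6

Write each e_j = u_j / sqrt(<u_j, u_j>) where u_j is the displayed integer vector. Then <v, e_j> = <v, u_j> / sqrt(<u_j, u_j>), so |<v, e_j>|^2 = <v, u_j>^2 / <u_j, u_j>.
Coefficients: <v, e_1> = -1/sqrt(3), <v, e_2> = 1/sqrt(2).
Square and sum: Σ |<v, e_j>|^2 = 5/6.
Compute ||v||^2 = v·v = 5.
Deficit = 5 − 5/6 = 25/6 ≥ 0, confirming Bessel's inequality. (The deficit equals ||v − Σ <v,e_j> e_j||^2, the squared distance from v to span{e_j}.)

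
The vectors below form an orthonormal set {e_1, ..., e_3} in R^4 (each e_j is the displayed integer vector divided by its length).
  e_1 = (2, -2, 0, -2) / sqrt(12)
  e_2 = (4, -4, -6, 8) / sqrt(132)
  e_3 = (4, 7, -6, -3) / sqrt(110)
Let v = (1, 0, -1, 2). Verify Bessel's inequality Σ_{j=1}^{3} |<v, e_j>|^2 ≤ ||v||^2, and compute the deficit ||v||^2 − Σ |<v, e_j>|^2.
Σ |<v, e_j>|^2 = 28/5; ||v||^2 = 6; deficit = 2/5

Write each e_j = u_j / sqrt(<u_j, u_j>) where u_j is the displayed integer vector. Then <v, e_j> = <v, u_j> / sqrt(<u_j, u_j>), so |<v, e_j>|^2 = <v, u_j>^2 / <u_j, u_j>.
Coefficients: <v, e_1> = -2/sqrt(12), <v, e_2> = 26/sqrt(132), <v, e_3> = 4/sqrt(110).
Square and sum: Σ |<v, e_j>|^2 = 28/5.
Compute ||v||^2 = v·v = 6.
Deficit = 6 − 28/5 = 2/5 ≥ 0, confirming Bessel's inequality. (The deficit equals ||v − Σ <v,e_j> e_j||^2, the squared distance from v to span{e_j}.)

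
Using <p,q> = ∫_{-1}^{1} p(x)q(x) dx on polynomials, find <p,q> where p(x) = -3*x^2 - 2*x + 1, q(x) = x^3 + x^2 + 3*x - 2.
<p,q> = -16/3

Expand the product: p(x)·q(x) = -3*x^5 - 5*x^4 - 10*x^3 + x^2 + 7*x - 2.
∫_{-1}^{1} of each monomial x^k gives [2/(k+1) if k even, 0 if k odd]. Integrating term-by-term (or equivalently evaluating the antiderivative F(x) = -x^6/2 - x^5 - 5*x^4/2 + x^3/3 + 7*x^2/2 - 2*x at the endpoints):
  F(1) − F(−1) = -13/6 − (19/6) = -16/3.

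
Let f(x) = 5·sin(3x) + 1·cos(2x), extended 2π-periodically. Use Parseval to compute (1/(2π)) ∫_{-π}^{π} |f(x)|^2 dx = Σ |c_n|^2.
Σ |c_n|^2 = 13

Expand |f|^2 and use orthogonality of {sin(nx), cos(mx)} on [-π, π]:
  ∫_{-π}^{π} sin(nx)^2 dx = π, ∫ cos(mx)^2 dx = π, and cross terms integrate to 0.
So ∫_{-π}^{π} f(x)^2 dx = 5^2 · π + 1^2 · π = (25 + 1)π.
Divide by 2π: (25 + 1)/2 = 13.
By Parseval, this equals Σ |c_n|^2.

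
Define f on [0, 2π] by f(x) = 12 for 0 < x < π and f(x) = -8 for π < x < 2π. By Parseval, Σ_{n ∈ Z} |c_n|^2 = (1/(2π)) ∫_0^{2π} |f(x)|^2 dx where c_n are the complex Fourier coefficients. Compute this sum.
Σ |c_n|^2 = 104

Parseval equates the L^2 energy of f (normalised by 1/(2π)) with the ℓ^2 sum of its Fourier coefficients: (1/(2π)) ∫_0^{2π} |f|^2 = Σ |c_n|^2.
Compute the left side: (1/(2π)) [∫_0^π 12^2 dx + ∫_π^{2π} (-8)^2 dx] = (1/(2π)) · (144π + 64π) = (144 + 64)/2 = 104.
So Σ_{n ∈ Z} |c_n|^2 = 104.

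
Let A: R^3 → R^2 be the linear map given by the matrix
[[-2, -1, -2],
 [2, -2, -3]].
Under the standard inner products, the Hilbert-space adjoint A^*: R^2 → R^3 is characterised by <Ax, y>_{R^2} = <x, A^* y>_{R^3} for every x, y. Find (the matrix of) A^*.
A^* = A^T =
[[-2, 2],
 [-1, -2],
 [-2, -3]]

For real matrices with standard dot products, the defining identity <Ax, y> = <x, A^* y> gives (Ax)^T y = x^T (A^*) y, i.e. x^T A^T y = x^T (A^*) y. Since this holds for all x, y, we must have A^* = A^T. Therefore
A^* =
[[-2, 2],
 [-1, -2],
 [-2, -3]].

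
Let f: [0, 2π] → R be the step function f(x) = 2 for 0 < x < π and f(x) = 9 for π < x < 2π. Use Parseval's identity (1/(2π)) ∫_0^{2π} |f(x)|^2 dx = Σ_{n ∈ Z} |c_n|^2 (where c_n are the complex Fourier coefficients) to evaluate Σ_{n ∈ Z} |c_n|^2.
Σ |c_n|^2 = 85/2

Parseval equates the L^2 energy of f (normalised by 1/(2π)) with the ℓ^2 sum of its Fourier coefficients: (1/(2π)) ∫_0^{2π} |f|^2 = Σ |c_n|^2.
Compute the left side: (1/(2π)) [∫_0^π 2^2 dx + ∫_π^{2π} 9^2 dx] = (1/(2π)) · (4π + 81π) = (4 + 81)/2 = 85/2.
So Σ_{n ∈ Z} |c_n|^2 = 85/2.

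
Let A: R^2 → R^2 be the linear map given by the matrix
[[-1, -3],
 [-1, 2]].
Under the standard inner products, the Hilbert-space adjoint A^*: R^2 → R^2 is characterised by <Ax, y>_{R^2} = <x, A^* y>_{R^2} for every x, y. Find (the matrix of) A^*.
A^* = A^T =
[[-1, -1],
 [-3, 2]]

For real matrices with standard dot products, the defining identity <Ax, y> = <x, A^* y> gives (Ax)^T y = x^T (A^*) y, i.e. x^T A^T y = x^T (A^*) y. Since this holds for all x, y, we must have A^* = A^T. Therefore
A^* =
[[-1, -1],
 [-3, 2]].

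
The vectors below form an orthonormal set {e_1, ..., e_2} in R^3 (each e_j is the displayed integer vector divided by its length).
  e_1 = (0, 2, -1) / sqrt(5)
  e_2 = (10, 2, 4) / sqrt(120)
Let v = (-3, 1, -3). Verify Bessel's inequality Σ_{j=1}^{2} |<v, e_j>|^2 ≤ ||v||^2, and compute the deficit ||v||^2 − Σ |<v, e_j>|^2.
Σ |<v, e_j>|^2 = 55/3; ||v||^2 = 19; deficit = 2/3

Write each e_j = u_j / sqrt(<u_j, u_j>) where u_j is the displayed integer vector. Then <v, e_j> = <v, u_j> / sqrt(<u_j, u_j>), so |<v, e_j>|^2 = <v, u_j>^2 / <u_j, u_j>.
Coefficients: <v, e_1> = 5/sqrt(5), <v, e_2> = -40/sqrt(120).
Square and sum: Σ |<v, e_j>|^2 = 55/3.
Compute ||v||^2 = v·v = 19.
Deficit = 19 − 55/3 = 2/3 ≥ 0, confirming Bessel's inequality. (The deficit equals ||v − Σ <v,e_j> e_j||^2, the squared distance from v to span{e_j}.)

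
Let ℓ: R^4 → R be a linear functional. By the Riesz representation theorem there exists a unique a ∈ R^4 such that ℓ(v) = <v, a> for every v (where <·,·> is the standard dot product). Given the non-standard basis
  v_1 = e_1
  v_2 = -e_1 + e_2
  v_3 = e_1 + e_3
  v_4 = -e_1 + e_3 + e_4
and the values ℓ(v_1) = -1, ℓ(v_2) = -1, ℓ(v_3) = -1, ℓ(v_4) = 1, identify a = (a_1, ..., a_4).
a = (-1, -2, 0, 0)

Write a = (a_1, ..., a_4) in the standard basis. For each basis vector v_i, ℓ(v_i) = <v_i, a> is a linear equation in the a_j's. Collect the n equations into a matrix system V a = ℓ, where row i of V is v_i (expressed in the standard basis). Since V is invertible (lower-triangular with 1s on the diagonal, up to permutation), solve by back-substitution:
  V =
[[1, 0, 0, 0],
 [-1, 1, 0, 0],
 [1, 0, 1, 0],
 [-1, 0, 1, 1]]
  V a = (-1, -1, -1, 1)
Solving gives a = (-1, -2, 0, 0).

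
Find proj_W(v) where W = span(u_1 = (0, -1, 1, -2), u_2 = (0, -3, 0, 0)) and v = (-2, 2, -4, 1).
proj_W(v) = (0, 2, -6/5, 12/5)

Set up U = [u_1 | ... | u_2] ∈ R^(4×2). The projector onto W = col(U) is P = U (U^T U)^(-1) U^T.
Compute U^T U =
  [6, 3]
  [3, 9],
and U^T v = (-8, -6).
Solve U^T U · c = U^T v for the coefficients: c = (-6/5, -4/15). The projection is proj_W(v) = U c.
Check: (v - proj_W(v)) · u_1 = 0  (should be 0).
Check: (v - proj_W(v)) · u_2 = 0  (should be 0).
Result: proj_W(v) = (0, 2, -6/5, 12/5).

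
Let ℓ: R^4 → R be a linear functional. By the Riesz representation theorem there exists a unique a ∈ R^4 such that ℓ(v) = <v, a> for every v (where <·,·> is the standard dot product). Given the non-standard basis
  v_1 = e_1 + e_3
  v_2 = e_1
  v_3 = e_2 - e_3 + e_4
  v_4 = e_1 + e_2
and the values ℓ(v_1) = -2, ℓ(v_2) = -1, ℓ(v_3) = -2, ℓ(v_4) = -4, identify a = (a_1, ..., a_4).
a = (-1, -3, -1, 0)

Write a = (a_1, ..., a_4) in the standard basis. For each basis vector v_i, ℓ(v_i) = <v_i, a> is a linear equation in the a_j's. Collect the n equations into a matrix system V a = ℓ, where row i of V is v_i (expressed in the standard basis). Since V is invertible (lower-triangular with 1s on the diagonal, up to permutation), solve by back-substitution:
  V =
[[1, 0, 1, 0],
 [1, 0, 0, 0],
 [0, 1, -1, 1],
 [1, 1, 0, 0]]
  V a = (-2, -1, -2, -4)
Solving gives a = (-1, -3, -1, 0).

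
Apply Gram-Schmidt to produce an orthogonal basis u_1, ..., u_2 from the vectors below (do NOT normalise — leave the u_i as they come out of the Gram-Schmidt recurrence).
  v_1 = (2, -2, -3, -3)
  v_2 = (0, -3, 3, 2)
Orthogonal basis:
  u_1 = (2, -2, -3, -3)
  u_2 = (9/13, -48/13, 51/26, 25/26)

Apply the Gram-Schmidt recurrence
  u_1 = v_1
  u_i = v_i − Σ_{j<i} ((v_i · u_j) / (u_j · u_j)) · u_j.

Step by step this gives:
  u_1 = (2, -2, -3, -3)
  u_2 = (9/13, -48/13, 51/26, 25/26)

Orthogonality check:
  u_2 · u_1 = 0 (should be 0)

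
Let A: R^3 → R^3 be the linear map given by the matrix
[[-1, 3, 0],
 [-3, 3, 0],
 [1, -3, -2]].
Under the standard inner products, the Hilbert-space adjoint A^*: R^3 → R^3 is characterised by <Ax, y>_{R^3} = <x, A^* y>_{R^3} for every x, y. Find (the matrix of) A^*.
A^* = A^T =
[[-1, -3, 1],
 [3, 3, -3],
 [0, 0, -2]]

For real matrices with standard dot products, the defining identity <Ax, y> = <x, A^* y> gives (Ax)^T y = x^T (A^*) y, i.e. x^T A^T y = x^T (A^*) y. Since this holds for all x, y, we must have A^* = A^T. Therefore
A^* =
[[-1, -3, 1],
 [3, 3, -3],
 [0, 0, -2]].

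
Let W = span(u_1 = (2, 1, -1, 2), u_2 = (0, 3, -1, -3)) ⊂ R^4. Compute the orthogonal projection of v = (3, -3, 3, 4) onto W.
proj_W(v) = (104/93, -284/93, 20/31, 440/93)

Set up U = [u_1 | ... | u_2] ∈ R^(4×2). The projector onto W = col(U) is P = U (U^T U)^(-1) U^T.
Compute U^T U =
  [10, -2]
  [-2, 19],
and U^T v = (8, -24).
Solve U^T U · c = U^T v for the coefficients: c = (52/93, -112/93). The projection is proj_W(v) = U c.
Check: (v - proj_W(v)) · u_1 = 0  (should be 0).
Check: (v - proj_W(v)) · u_2 = 0  (should be 0).
Result: proj_W(v) = (104/93, -284/93, 20/31, 440/93).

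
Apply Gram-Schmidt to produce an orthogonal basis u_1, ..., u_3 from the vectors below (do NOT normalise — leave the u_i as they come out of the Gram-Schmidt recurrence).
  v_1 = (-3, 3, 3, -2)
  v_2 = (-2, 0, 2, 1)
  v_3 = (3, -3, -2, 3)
Orthogonal basis:
  u_1 = (-3, 3, 3, -2)
  u_2 = (-32/31, -30/31, 32/31, 51/31)
  u_3 = (103/179, 63/179, 76/179, 54/179)

Apply the Gram-Schmidt recurrence
  u_1 = v_1
  u_i = v_i − Σ_{j<i} ((v_i · u_j) / (u_j · u_j)) · u_j.

Step by step this gives:
  u_1 = (-3, 3, 3, -2)
  u_2 = (-32/31, -30/31, 32/31, 51/31)
  u_3 = (103/179, 63/179, 76/179, 54/179)

Orthogonality check:
  u_2 · u_1 = 0 (should be 0)
  u_3 · u_1 = 0 (should be 0)
  u_3 · u_2 = 0 (should be 0)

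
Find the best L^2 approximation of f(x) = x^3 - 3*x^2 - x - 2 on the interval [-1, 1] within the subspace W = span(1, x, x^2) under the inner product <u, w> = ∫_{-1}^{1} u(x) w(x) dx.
g(x) = -3*x^2 - 2*x/5 - 2

The best approximation g ∈ W is the orthogonal projection of f onto W. Writing g = a_0 + a_1 x + a_2 x^2, the coefficients solve the normal equations G · a = b where
  G_{ij} = <φ_i, φ_j> and b_i = <f, φ_i>, with φ_0 = 1, φ_1 = x, φ_2 = x^2.
G =
  [2, 0, 2/3]
  [0, 2/3, 0]
  [2/3, 0, 2/5],
b = (-6, -4/15, -38/15).
Solving gives a_0 = -2, a_1 = -2/5, a_2 = -3, so
  g(x) = -3*x^2 - 2*x/5 - 2.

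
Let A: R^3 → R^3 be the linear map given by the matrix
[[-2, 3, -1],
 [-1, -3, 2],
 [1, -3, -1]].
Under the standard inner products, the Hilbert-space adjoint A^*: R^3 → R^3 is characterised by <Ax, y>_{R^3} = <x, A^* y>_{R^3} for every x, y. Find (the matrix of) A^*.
A^* = A^T =
[[-2, -1, 1],
 [3, -3, -3],
 [-1, 2, -1]]

For real matrices with standard dot products, the defining identity <Ax, y> = <x, A^* y> gives (Ax)^T y = x^T (A^*) y, i.e. x^T A^T y = x^T (A^*) y. Since this holds for all x, y, we must have A^* = A^T. Therefore
A^* =
[[-2, -1, 1],
 [3, -3, -3],
 [-1, 2, -1]].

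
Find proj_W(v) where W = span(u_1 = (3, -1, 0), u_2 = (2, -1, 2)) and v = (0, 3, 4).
proj_W(v) = (-44/41, -9/41, 142/41)

Set up U = [u_1 | ... | u_2] ∈ R^(3×2). The projector onto W = col(U) is P = U (U^T U)^(-1) U^T.
Compute U^T U =
  [10, 7]
  [7, 9],
and U^T v = (-3, 5).
Solve U^T U · c = U^T v for the coefficients: c = (-62/41, 71/41). The projection is proj_W(v) = U c.
Check: (v - proj_W(v)) · u_1 = 0  (should be 0).
Check: (v - proj_W(v)) · u_2 = 0  (should be 0).
Result: proj_W(v) = (-44/41, -9/41, 142/41).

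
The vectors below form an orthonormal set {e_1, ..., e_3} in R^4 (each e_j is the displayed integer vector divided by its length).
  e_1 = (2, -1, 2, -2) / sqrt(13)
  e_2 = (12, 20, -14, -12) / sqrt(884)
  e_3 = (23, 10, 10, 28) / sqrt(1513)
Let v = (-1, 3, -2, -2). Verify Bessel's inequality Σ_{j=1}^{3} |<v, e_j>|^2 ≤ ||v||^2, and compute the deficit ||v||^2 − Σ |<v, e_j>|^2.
Σ |<v, e_j>|^2 = 1458/89; ||v||^2 = 18; deficit = 144/89

Write each e_j = u_j / sqrt(<u_j, u_j>) where u_j is the displayed integer vector. Then <v, e_j> = <v, u_j> / sqrt(<u_j, u_j>), so |<v, e_j>|^2 = <v, u_j>^2 / <u_j, u_j>.
Coefficients: <v, e_1> = -5/sqrt(13), <v, e_2> = 100/sqrt(884), <v, e_3> = -69/sqrt(1513).
Square and sum: Σ |<v, e_j>|^2 = 1458/89.
Compute ||v||^2 = v·v = 18.
Deficit = 18 − 1458/89 = 144/89 ≥ 0, confirming Bessel's inequality. (The deficit equals ||v − Σ <v,e_j> e_j||^2, the squared distance from v to span{e_j}.)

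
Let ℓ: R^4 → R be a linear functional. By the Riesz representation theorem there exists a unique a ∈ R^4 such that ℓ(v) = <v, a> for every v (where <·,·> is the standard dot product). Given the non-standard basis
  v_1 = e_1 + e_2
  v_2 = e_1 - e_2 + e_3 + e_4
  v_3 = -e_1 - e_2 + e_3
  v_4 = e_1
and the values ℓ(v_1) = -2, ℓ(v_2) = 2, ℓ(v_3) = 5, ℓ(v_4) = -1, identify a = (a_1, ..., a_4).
a = (-1, -1, 3, -1)

Write a = (a_1, ..., a_4) in the standard basis. For each basis vector v_i, ℓ(v_i) = <v_i, a> is a linear equation in the a_j's. Collect the n equations into a matrix system V a = ℓ, where row i of V is v_i (expressed in the standard basis). Since V is invertible (lower-triangular with 1s on the diagonal, up to permutation), solve by back-substitution:
  V =
[[1, 1, 0, 0],
 [1, -1, 1, 1],
 [-1, -1, 1, 0],
 [1, 0, 0, 0]]
  V a = (-2, 2, 5, -1)
Solving gives a = (-1, -1, 3, -1).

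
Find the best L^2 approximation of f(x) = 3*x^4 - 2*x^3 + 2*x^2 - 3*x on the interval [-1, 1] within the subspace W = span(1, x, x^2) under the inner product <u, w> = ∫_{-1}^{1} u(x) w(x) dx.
g(x) = 32*x^2/7 - 21*x/5 - 9/35

The best approximation g ∈ W is the orthogonal projection of f onto W. Writing g = a_0 + a_1 x + a_2 x^2, the coefficients solve the normal equations G · a = b where
  G_{ij} = <φ_i, φ_j> and b_i = <f, φ_i>, with φ_0 = 1, φ_1 = x, φ_2 = x^2.
G =
  [2, 0, 2/3]
  [0, 2/3, 0]
  [2/3, 0, 2/5],
b = (38/15, -14/5, 58/35).
Solving gives a_0 = -9/35, a_1 = -21/5, a_2 = 32/7, so
  g(x) = 32*x^2/7 - 21*x/5 - 9/35.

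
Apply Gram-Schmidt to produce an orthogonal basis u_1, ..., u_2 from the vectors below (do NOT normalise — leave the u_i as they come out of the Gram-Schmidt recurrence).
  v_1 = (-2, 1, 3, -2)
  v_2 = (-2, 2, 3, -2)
Orthogonal basis:
  u_1 = (-2, 1, 3, -2)
  u_2 = (1/9, 17/18, -1/6, 1/9)

Apply the Gram-Schmidt recurrence
  u_1 = v_1
  u_i = v_i − Σ_{j<i} ((v_i · u_j) / (u_j · u_j)) · u_j.

Step by step this gives:
  u_1 = (-2, 1, 3, -2)
  u_2 = (1/9, 17/18, -1/6, 1/9)

Orthogonality check:
  u_2 · u_1 = 0 (should be 0)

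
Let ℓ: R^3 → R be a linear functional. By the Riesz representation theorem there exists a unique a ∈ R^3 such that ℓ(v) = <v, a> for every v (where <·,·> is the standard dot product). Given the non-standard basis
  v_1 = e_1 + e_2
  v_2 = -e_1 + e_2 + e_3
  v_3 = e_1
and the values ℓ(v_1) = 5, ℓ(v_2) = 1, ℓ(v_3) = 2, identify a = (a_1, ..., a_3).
a = (2, 3, 0)

Write a = (a_1, ..., a_3) in the standard basis. For each basis vector v_i, ℓ(v_i) = <v_i, a> is a linear equation in the a_j's. Collect the n equations into a matrix system V a = ℓ, where row i of V is v_i (expressed in the standard basis). Since V is invertible (lower-triangular with 1s on the diagonal, up to permutation), solve by back-substitution:
  V =
[[1, 1, 0],
 [-1, 1, 1],
 [1, 0, 0]]
  V a = (5, 1, 2)
Solving gives a = (2, 3, 0).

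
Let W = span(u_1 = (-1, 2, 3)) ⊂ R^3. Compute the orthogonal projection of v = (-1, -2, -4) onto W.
proj_W(v) = (15/14, -15/7, -45/14)

Set up U = [u_1 | ... | u_1] ∈ R^(3×1). The projector onto W = col(U) is P = U (U^T U)^(-1) U^T.
Compute U^T U =
  [14],
and U^T v = (-15).
Solve U^T U · c = U^T v for the coefficients: c = (-15/14). The projection is proj_W(v) = U c.
Check: (v - proj_W(v)) · u_1 = 0  (should be 0).
Result: proj_W(v) = (15/14, -15/7, -45/14).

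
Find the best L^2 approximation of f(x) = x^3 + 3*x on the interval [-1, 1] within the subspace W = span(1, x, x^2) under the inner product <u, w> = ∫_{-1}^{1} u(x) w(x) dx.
g(x) = 18*x/5

The best approximation g ∈ W is the orthogonal projection of f onto W. Writing g = a_0 + a_1 x + a_2 x^2, the coefficients solve the normal equations G · a = b where
  G_{ij} = <φ_i, φ_j> and b_i = <f, φ_i>, with φ_0 = 1, φ_1 = x, φ_2 = x^2.
G =
  [2, 0, 2/3]
  [0, 2/3, 0]
  [2/3, 0, 2/5],
b = (0, 12/5, 0).
Solving gives a_0 = 0, a_1 = 18/5, a_2 = 0, so
  g(x) = 18*x/5.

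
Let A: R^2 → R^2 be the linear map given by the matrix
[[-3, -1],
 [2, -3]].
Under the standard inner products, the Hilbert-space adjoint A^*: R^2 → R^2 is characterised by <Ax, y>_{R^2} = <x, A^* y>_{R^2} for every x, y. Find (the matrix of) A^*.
A^* = A^T =
[[-3, 2],
 [-1, -3]]

For real matrices with standard dot products, the defining identity <Ax, y> = <x, A^* y> gives (Ax)^T y = x^T (A^*) y, i.e. x^T A^T y = x^T (A^*) y. Since this holds for all x, y, we must have A^* = A^T. Therefore
A^* =
[[-3, 2],
 [-1, -3]].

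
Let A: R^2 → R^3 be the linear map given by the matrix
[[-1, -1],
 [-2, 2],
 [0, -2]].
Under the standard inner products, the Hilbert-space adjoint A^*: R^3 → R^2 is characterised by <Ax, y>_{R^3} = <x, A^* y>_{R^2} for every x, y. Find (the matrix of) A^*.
A^* = A^T =
[[-1, -2, 0],
 [-1, 2, -2]]

For real matrices with standard dot products, the defining identity <Ax, y> = <x, A^* y> gives (Ax)^T y = x^T (A^*) y, i.e. x^T A^T y = x^T (A^*) y. Since this holds for all x, y, we must have A^* = A^T. Therefore
A^* =
[[-1, -2, 0],
 [-1, 2, -2]].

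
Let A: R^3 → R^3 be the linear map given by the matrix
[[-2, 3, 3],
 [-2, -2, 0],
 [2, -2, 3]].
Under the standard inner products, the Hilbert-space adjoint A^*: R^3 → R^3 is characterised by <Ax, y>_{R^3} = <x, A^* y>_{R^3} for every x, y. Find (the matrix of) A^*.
A^* = A^T =
[[-2, -2, 2],
 [3, -2, -2],
 [3, 0, 3]]

For real matrices with standard dot products, the defining identity <Ax, y> = <x, A^* y> gives (Ax)^T y = x^T (A^*) y, i.e. x^T A^T y = x^T (A^*) y. Since this holds for all x, y, we must have A^* = A^T. Therefore
A^* =
[[-2, -2, 2],
 [3, -2, -2],
 [3, 0, 3]].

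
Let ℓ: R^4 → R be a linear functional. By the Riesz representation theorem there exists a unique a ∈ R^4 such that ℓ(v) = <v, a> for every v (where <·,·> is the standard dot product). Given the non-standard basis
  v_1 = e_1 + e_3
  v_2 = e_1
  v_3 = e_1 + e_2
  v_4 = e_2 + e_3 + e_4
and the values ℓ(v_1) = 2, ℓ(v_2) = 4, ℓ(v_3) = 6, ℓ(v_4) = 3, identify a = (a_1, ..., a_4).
a = (4, 2, -2, 3)

Write a = (a_1, ..., a_4) in the standard basis. For each basis vector v_i, ℓ(v_i) = <v_i, a> is a linear equation in the a_j's. Collect the n equations into a matrix system V a = ℓ, where row i of V is v_i (expressed in the standard basis). Since V is invertible (lower-triangular with 1s on the diagonal, up to permutation), solve by back-substitution:
  V =
[[1, 0, 1, 0],
 [1, 0, 0, 0],
 [1, 1, 0, 0],
 [0, 1, 1, 1]]
  V a = (2, 4, 6, 3)
Solving gives a = (4, 2, -2, 3).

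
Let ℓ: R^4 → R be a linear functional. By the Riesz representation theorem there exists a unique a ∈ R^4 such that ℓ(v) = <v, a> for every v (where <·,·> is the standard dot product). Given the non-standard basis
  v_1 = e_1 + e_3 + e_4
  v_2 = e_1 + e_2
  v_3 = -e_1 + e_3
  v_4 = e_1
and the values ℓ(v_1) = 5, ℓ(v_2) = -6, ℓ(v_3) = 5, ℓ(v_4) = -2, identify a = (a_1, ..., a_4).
a = (-2, -4, 3, 4)

Write a = (a_1, ..., a_4) in the standard basis. For each basis vector v_i, ℓ(v_i) = <v_i, a> is a linear equation in the a_j's. Collect the n equations into a matrix system V a = ℓ, where row i of V is v_i (expressed in the standard basis). Since V is invertible (lower-triangular with 1s on the diagonal, up to permutation), solve by back-substitution:
  V =
[[1, 0, 1, 1],
 [1, 1, 0, 0],
 [-1, 0, 1, 0],
 [1, 0, 0, 0]]
  V a = (5, -6, 5, -2)
Solving gives a = (-2, -4, 3, 4).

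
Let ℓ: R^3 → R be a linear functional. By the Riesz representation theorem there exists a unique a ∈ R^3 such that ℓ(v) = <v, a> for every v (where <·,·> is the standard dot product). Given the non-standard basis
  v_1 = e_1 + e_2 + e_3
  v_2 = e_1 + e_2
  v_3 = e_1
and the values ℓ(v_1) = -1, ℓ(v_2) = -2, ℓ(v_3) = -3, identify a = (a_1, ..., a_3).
a = (-3, 1, 1)

Write a = (a_1, ..., a_3) in the standard basis. For each basis vector v_i, ℓ(v_i) = <v_i, a> is a linear equation in the a_j's. Collect the n equations into a matrix system V a = ℓ, where row i of V is v_i (expressed in the standard basis). Since V is invertible (lower-triangular with 1s on the diagonal, up to permutation), solve by back-substitution:
  V =
[[1, 1, 1],
 [1, 1, 0],
 [1, 0, 0]]
  V a = (-1, -2, -3)
Solving gives a = (-3, 1, 1).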